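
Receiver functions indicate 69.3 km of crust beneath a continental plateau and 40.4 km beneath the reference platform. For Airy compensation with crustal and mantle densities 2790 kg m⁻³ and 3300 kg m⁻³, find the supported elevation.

4.47 km

Excess crust Δ = 69.3 km − 40.4 km = 28.9 km, split between elevation h and root r with h + r = Δ.
Airy balance ρ_c h = (ρ_m − ρ_c) r gives r = h ρ_c/(ρ_m − ρ_c), so h (1 + ρ_c/(ρ_m − ρ_c)) = Δ, i.e. h = Δ (ρ_m − ρ_c)/ρ_m.
h = 28.9 km × 510/3300 = 4.47 km.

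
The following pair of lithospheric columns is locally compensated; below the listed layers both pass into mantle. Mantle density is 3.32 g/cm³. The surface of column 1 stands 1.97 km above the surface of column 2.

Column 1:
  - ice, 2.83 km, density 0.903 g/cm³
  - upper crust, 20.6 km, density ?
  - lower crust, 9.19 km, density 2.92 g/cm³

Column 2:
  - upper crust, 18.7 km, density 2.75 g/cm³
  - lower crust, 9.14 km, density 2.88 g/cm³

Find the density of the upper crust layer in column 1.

2.8 g/cm³

Take the compensation level at the base of the deeper column (depth z_c below the surface of column 1) and equate Σ ρ_i t_i down to z_c; mantle fills any gap and the z_c terms cancel.
Column 1: 2.83×0.903 + 20.6×ρ + 9.19×2.92 + (z_c − 32.62)×3.32
Column 2: 1.97×0 + 18.7×2.75 + 9.14×2.88 + (z_c − 1.97 − 27.84)×3.32
The z_c×3.32 term appears on both sides and cancels. Collect the known terms of each column as K = Σ(ρt)_known − 3.32 × (depth of known layers): K_1 = 29.39029 − 3.32×32.62 = −78.90811; K_2 = 77.7482 − 3.32×(1.97 + 27.84) = −21.221.
Balance: K_1 + 20.6×ρ = K_2, so ρ = (K_2 − K_1)/20.6 = 57.6871/20.6 = 2.8 g/cm³.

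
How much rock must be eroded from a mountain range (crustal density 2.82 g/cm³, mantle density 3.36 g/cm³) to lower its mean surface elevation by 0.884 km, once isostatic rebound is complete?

5.5 km

Net drop Δ = e − u = e − e ρ_c/ρ_m = e (ρ_m − ρ_c)/ρ_m.
e = Δ ρ_m/(ρ_m − ρ_c) = 0.884 km × 3.36/0.54 = 5.5 km.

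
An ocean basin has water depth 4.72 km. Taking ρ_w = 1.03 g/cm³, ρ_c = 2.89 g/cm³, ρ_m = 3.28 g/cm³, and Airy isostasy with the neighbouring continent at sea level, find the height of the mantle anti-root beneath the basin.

22.5 km

In Airy isostatic equilibrium: replacing crust with seawater at the top is compensated by replacing crust with mantle at the base: d (ρ_c − ρ_w) = a (ρ_m − ρ_c).
a = d (ρ_c − ρ_w)/(ρ_m − ρ_c) = 4.72 km × 1.86/0.39 = 22.5 km.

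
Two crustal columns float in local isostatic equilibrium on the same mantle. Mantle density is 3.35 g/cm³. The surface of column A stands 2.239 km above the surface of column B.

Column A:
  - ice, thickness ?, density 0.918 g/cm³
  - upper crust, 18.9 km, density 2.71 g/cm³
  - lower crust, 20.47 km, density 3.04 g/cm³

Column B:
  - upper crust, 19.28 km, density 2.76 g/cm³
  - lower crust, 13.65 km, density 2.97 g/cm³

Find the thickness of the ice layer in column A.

Take the compensation level at the base of the deeper column (depth z_c below the surface of column A) and equate Σ ρ_i t_i down to z_c; mantle fills any gap and the z_c terms cancel.
Column A: x×0.918 + 18.9×2.71 + 20.47×3.04 + (z_c − 39.37 − x)×3.35
Column B: 2.239×0 + 19.28×2.76 + 13.65×2.97 + (z_c − 2.239 − 32.93)×3.35
The z_c×3.35 term appears on both sides and cancels. Collect the known terms of each column as K = Σ(ρt)_known − 3.35 × (depth of known layers): K_A = 113.4478 − 3.35×39.37 = −18.4417; K_B = 93.7533 − 3.35×(2.239 + 32.93) = −24.06285.
Balance: K_A − x×(3.35 − 0.918) = K_B, so x = (K_A − K_B)/(3.35 − 0.918) = 5.62115/2.432 = 2.31 km.

2.31 km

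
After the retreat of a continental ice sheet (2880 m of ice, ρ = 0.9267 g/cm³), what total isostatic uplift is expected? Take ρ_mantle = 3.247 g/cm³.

822 m

Removing the load lets mantle flow back in; uplift u satisfies ρ_ice t = ρ_m u.
u = t ρ_ice/ρ_m = 2880 m × 0.9267/3.247 = 822 m.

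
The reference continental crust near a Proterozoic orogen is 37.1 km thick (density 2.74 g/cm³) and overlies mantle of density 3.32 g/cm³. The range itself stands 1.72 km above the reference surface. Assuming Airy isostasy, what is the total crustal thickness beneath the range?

Root depth r = h ρ_c / (ρ_m − ρ_c) = 1.72 km × 2.74 / 0.58 = 8.126 km.
Total thickness = T + h + r = 37.1 km + 1.72 km + 8.126 km = 46.9 km.

46.9 km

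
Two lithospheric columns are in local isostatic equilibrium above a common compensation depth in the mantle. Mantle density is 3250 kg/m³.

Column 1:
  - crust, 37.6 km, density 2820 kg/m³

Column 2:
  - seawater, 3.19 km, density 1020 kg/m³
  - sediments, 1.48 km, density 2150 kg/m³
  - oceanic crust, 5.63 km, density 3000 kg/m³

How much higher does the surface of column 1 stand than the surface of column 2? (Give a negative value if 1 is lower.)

For any compensation level in the mantle, the mantle terms cancel and isostasy reduces to e = (Σt_1 − Σt_2) − (Σ(ρt)_1 − Σ(ρt)_2) / ρ_m.
Σt_1 = 37.6 km; Σt_2 = 10.3 km; Σ(ρt)_1 = 106032; Σ(ρt)_2 = 23325.8 (in km·kg/m³).
e = (37.6 − 10.3) − (106032 − 23325.8) / 3250 = 1.85 km.

1.85 km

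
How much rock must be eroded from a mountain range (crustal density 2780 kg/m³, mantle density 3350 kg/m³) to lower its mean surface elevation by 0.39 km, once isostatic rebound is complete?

Net drop Δ = e − u = e − e ρ_c/ρ_m = e (ρ_m − ρ_c)/ρ_m.
e = Δ ρ_m/(ρ_m − ρ_c) = 0.39 km × 3350/570 = 2.29 km.

2.29 km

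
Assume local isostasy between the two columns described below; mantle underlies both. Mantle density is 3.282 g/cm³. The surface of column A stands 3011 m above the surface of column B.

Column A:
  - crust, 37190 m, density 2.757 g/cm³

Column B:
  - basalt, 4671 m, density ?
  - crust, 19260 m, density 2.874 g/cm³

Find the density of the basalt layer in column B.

Take the compensation level at the base of the deeper column (depth z_c below the surface of column A) and equate Σ ρ_i t_i down to z_c; mantle fills any gap and the z_c terms cancel.
Column A: 37190×2.757 + (z_c − 37190)×3.282
Column B: 3011×0 + 4671×ρ + 19260×2.874 + (z_c − 3011 − 23931)×3.282
The z_c×3.282 term appears on both sides and cancels. Collect the known terms of each column as K = Σ(ρt)_known − 3.282 × (depth of known layers): K_A = 102532.83 − 3.282×37190 = −19524.75; K_B = 55353.24 − 3.282×(3011 + 23931) = −33070.404.
Balance: K_A = K_B + 4671×ρ, so ρ = (K_A − K_B)/4671 = 13545.7/4671 = 2.9 g/cm³.

2.9 g/cm³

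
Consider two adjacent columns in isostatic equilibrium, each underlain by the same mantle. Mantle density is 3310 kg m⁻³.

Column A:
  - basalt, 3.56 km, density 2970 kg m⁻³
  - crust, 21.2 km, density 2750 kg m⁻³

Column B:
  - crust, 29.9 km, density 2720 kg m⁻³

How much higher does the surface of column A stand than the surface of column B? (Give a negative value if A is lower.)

−1.38 km

For any compensation level in the mantle, the mantle terms cancel and isostasy reduces to e = (Σt_A − Σt_B) − (Σ(ρt)_A − Σ(ρt)_B) / ρ_m.
Σt_A = 24.76 km; Σt_B = 29.9 km; Σ(ρt)_A = 68873.2; Σ(ρt)_B = 81328 (in km·kg m⁻³).
e = (24.76 − 29.9) − (68873.2 − 81328) / 3310 = −1.38 km.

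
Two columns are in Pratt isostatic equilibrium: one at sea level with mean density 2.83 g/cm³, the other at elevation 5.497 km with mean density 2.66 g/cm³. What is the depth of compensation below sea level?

ρ_ref D = ρ (D + h) → D (ρ_ref − ρ) = ρ h.
D = ρ h/(ρ_ref − ρ) = 2.66 × 5.497 km/(2.83 − 2.66) = 86 km.

86 km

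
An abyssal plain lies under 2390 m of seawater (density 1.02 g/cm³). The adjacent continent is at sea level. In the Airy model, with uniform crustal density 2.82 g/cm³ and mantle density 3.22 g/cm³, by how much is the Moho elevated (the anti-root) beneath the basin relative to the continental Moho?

10800 m

By Archimedes' principle applied to the lithosphere: replacing crust with seawater at the top is compensated by replacing crust with mantle at the base: d (ρ_c − ρ_w) = a (ρ_m − ρ_c).
a = d (ρ_c − ρ_w)/(ρ_m − ρ_c) = 2390 m × 1.8/0.4 = 10800 m.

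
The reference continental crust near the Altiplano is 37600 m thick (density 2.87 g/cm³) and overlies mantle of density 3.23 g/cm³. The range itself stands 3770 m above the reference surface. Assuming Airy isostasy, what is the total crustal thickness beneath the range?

Root depth r = h ρ_c / (ρ_m − ρ_c) = 3770 m × 2.87 / 0.36 = 30060 m.
Total thickness = T + h + r = 37600 m + 3770 m + 30060 m = 71400 m.

71400 m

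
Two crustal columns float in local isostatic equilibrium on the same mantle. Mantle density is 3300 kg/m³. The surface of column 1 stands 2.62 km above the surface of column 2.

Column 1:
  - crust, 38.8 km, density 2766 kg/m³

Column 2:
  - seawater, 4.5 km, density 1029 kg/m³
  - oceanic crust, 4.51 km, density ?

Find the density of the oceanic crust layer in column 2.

2890 kg/m³

Take the compensation level at the base of the deeper column (depth z_c below the surface of column 1) and equate Σ ρ_i t_i down to z_c; mantle fills any gap and the z_c terms cancel.
Column 1: 38.8×2766 + (z_c − 38.8)×3300
Column 2: 2.62×0 + 4.5×1029 + 4.51×ρ + (z_c − 2.62 − 9.01)×3300
The z_c×3300 term appears on both sides and cancels. Collect the known terms of each column as K = Σ(ρt)_known − 3300 × (depth of known layers): K_1 = 107320.8 − 3300×38.8 = −20719.2; K_2 = 4630.5 − 3300×(2.62 + 9.01) = −33748.5.
Balance: K_1 = K_2 + 4.51×ρ, so ρ = (K_1 − K_2)/4.51 = 13029.3/4.51 = 2890 kg/m³.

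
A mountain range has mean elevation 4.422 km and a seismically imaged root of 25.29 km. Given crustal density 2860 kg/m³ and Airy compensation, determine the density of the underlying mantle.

Airy balance: ρ_c h = (ρ_m − ρ_c) r → ρ_m = ρ_c (1 + h/r).
ρ_m = 2860 × (1 + 4.422 km/25.29 km) = 3360 kg/m³.

3360 kg/m³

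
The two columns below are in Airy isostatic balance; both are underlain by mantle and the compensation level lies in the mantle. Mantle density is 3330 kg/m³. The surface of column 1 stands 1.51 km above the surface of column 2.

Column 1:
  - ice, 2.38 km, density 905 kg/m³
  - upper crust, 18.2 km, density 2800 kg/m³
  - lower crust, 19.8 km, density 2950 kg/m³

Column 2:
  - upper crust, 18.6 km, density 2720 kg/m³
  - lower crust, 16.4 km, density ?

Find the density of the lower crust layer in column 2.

2930 kg/m³

Take the compensation level at the base of the deeper column (depth z_c below the surface of column 1) and equate Σ ρ_i t_i down to z_c; mantle fills any gap and the z_c terms cancel.
Column 1: 2.38×905 + 18.2×2800 + 19.8×2950 + (z_c − 40.38)×3330
Column 2: 1.51×0 + 18.6×2720 + 16.4×ρ + (z_c − 1.51 − 35)×3330
The z_c×3330 term appears on both sides and cancels. Collect the known terms of each column as K = Σ(ρt)_known − 3330 × (depth of known layers): K_1 = 111523.9 − 3330×40.38 = −22941.5; K_2 = 50592 − 3330×(1.51 + 35) = −70986.3.
Balance: K_1 = K_2 + 16.4×ρ, so ρ = (K_1 − K_2)/16.4 = 48044.8/16.4 = 2930 kg/m³.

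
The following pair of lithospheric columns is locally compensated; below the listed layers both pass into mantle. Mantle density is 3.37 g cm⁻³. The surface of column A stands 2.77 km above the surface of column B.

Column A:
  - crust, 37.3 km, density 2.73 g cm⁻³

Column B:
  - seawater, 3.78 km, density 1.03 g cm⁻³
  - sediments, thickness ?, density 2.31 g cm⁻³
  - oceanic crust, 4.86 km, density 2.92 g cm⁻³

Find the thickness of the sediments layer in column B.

3.31 km

Take the compensation level at the base of the deeper column (depth z_c below the surface of column A) and equate Σ ρ_i t_i down to z_c; mantle fills any gap and the z_c terms cancel.
Column A: 37.3×2.73 + (z_c − 37.3)×3.37
Column B: 2.77×0 + 3.78×1.03 + x×2.31 + 4.86×2.92 + (z_c − 2.77 − 8.64 − x)×3.37
The z_c×3.37 term appears on both sides and cancels. Collect the known terms of each column as K = Σ(ρt)_known − 3.37 × (depth of known layers): K_A = 101.829 − 3.37×37.3 = −23.872; K_B = 18.0846 − 3.37×(2.77 + 8.64) = −20.3671.
Balance: K_A = K_B − x×(3.37 − 2.31), so x = (K_B − K_A)/(3.37 − 2.31) = 3.5049/1.06 = 3.31 km.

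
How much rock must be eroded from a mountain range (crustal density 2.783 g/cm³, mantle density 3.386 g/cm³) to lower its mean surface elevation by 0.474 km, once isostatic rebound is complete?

2.66 km

Net drop Δ = e − u = e − e ρ_c/ρ_m = e (ρ_m − ρ_c)/ρ_m.
e = Δ ρ_m/(ρ_m − ρ_c) = 0.474 km × 3.386/0.603 = 2.66 km.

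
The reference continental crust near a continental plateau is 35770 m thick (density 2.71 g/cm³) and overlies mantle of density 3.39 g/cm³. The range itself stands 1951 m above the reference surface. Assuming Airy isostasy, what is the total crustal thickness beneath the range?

Root depth r = h ρ_c / (ρ_m − ρ_c) = 1951 m × 2.71 / 0.68 = 7775 m.
Total thickness = T + h + r = 35770 m + 1951 m + 7775 m = 45500 m.

45500 m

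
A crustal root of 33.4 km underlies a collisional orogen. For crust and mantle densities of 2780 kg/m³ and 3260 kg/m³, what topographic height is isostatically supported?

5.77 km

In Airy isostatic equilibrium: ρ_c h = (ρ_m − ρ_c) r.
h = r (ρ_m − ρ_c) / ρ_c = 33.4 km × (3260 − 2780) / 2780 = 5.77 km.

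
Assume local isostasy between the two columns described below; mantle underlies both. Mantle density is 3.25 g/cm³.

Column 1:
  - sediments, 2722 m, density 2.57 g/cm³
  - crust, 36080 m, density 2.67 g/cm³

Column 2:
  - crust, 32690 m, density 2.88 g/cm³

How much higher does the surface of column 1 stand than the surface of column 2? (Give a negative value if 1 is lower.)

For any compensation level in the mantle, the mantle terms cancel and isostasy reduces to e = (Σt_1 − Σt_2) − (Σ(ρt)_1 − Σ(ρt)_2) / ρ_m.
Σt_1 = 38802 m; Σt_2 = 32690 m; Σ(ρt)_1 = 103329.14; Σ(ρt)_2 = 94147.2 (in m·g/cm³).
e = (38802 − 32690) − (103329.14 − 94147.2) / 3.25 = 3290 m.

3290 m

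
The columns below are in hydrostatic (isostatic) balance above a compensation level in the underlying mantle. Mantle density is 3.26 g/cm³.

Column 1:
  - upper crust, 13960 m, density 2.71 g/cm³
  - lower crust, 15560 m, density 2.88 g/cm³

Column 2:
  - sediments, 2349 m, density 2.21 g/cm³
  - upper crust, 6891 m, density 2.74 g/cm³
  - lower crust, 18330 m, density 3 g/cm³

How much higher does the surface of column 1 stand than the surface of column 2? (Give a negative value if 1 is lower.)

851 m

For any compensation level in the mantle, the mantle terms cancel and isostasy reduces to e = (Σt_1 − Σt_2) − (Σ(ρt)_1 − Σ(ρt)_2) / ρ_m.
Σt_1 = 29520 m; Σt_2 = 27570 m; Σ(ρt)_1 = 82644.4; Σ(ρt)_2 = 79062.63 (in m·g/cm³).
e = (29520 − 27570) − (82644.4 − 79062.63) / 3.26 = 851 m.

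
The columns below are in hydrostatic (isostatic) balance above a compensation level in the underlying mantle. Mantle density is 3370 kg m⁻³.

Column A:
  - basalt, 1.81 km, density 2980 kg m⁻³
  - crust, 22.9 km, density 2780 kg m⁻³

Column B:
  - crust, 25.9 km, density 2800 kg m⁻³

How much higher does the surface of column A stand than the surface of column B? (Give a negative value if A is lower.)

For any compensation level in the mantle, the mantle terms cancel and isostasy reduces to e = (Σt_A − Σt_B) − (Σ(ρt)_A − Σ(ρt)_B) / ρ_m.
Σt_A = 24.71 km; Σt_B = 25.9 km; Σ(ρt)_A = 69055.8; Σ(ρt)_B = 72520 (in km·kg m⁻³).
e = (24.71 − 25.9) − (69055.8 − 72520) / 3370 = −0.162 km.

−0.162 km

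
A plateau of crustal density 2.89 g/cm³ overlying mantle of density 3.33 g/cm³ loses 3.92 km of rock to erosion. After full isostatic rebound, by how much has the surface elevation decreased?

0.518 km

Rebound u = e ρ_c/ρ_m = 3.92 km × 2.89/3.33 = 3.402 km.
Net surface drop = e − u = 3.92 km − 3.402 km = e (ρ_m − ρ_c)/ρ_m = 0.518 km.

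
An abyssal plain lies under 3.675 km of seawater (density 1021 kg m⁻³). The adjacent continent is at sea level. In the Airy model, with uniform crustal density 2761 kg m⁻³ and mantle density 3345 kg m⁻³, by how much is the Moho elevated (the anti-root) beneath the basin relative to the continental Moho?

10.9 km

Balancing pressure at the compensation depth: replacing crust with seawater at the top is compensated by replacing crust with mantle at the base: d (ρ_c − ρ_w) = a (ρ_m − ρ_c).
a = d (ρ_c − ρ_w)/(ρ_m − ρ_c) = 3.675 km × 1740/584 = 10.9 km.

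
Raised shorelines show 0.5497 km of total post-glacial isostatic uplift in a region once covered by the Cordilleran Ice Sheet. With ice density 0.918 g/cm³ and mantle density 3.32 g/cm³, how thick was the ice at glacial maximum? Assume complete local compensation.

u = t ρ_ice/ρ_m → t = u ρ_m/ρ_ice = 0.5497 km × 3.32/0.918 = 1.99 km.

1.99 km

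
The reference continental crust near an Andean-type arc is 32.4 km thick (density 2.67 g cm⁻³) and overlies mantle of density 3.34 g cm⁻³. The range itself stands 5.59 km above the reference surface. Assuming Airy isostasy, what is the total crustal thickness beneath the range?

Root depth r = h ρ_c / (ρ_m − ρ_c) = 5.59 km × 2.67 / 0.67 = 22.28 km.
Total thickness = T + h + r = 32.4 km + 5.59 km + 22.28 km = 60.3 km.

60.3 km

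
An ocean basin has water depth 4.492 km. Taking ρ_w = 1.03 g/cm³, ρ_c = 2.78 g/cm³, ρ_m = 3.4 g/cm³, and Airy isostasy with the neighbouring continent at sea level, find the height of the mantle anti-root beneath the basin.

For local isostatic compensation: replacing crust with seawater at the top is compensated by replacing crust with mantle at the base: d (ρ_c − ρ_w) = a (ρ_m − ρ_c).
a = d (ρ_c − ρ_w)/(ρ_m − ρ_c) = 4.492 km × 1.75/0.62 = 12.7 km.

12.7 km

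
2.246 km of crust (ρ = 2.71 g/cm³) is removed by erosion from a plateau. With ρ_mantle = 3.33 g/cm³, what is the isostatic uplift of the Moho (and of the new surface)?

1.83 km

Unloading: uplift u = e ρ_c/ρ_m = 2.246 km × 2.71/3.33 = 1.83 km.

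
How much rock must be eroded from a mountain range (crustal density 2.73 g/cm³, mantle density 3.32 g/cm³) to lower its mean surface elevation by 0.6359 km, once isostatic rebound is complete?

3.58 km

Net drop Δ = e − u = e − e ρ_c/ρ_m = e (ρ_m − ρ_c)/ρ_m.
e = Δ ρ_m/(ρ_m − ρ_c) = 0.6359 km × 3.32/0.59 = 3.58 km.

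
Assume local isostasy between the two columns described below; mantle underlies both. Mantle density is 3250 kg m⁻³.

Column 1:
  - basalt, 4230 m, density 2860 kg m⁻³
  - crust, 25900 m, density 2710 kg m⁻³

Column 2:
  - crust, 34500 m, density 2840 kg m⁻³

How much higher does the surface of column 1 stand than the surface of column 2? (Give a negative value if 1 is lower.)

459 m

For any compensation level in the mantle, the mantle terms cancel and isostasy reduces to e = (Σt_1 − Σt_2) − (Σ(ρt)_1 − Σ(ρt)_2) / ρ_m.
Σt_1 = 30130 m; Σt_2 = 34500 m; Σ(ρt)_1 = 82286800; Σ(ρt)_2 = 97980000 (in m·kg m⁻³).
e = (30130 − 34500) − (82286800 − 97980000) / 3250 = 459 m.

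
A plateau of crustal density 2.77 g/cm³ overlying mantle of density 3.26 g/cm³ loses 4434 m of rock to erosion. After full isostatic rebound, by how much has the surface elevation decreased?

666 m

Rebound u = e ρ_c/ρ_m = 4434 m × 2.77/3.26 = 3768 m.
Net surface drop = e − u = 4434 m − 3768 m = e (ρ_m − ρ_c)/ρ_m = 666 m.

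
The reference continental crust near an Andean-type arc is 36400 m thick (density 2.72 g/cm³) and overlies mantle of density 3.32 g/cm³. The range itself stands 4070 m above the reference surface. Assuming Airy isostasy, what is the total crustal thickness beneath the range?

Root depth r = h ρ_c / (ρ_m − ρ_c) = 4070 m × 2.72 / 0.6 = 18450 m.
Total thickness = T + h + r = 36400 m + 4070 m + 18450 m = 58900 m.

58900 m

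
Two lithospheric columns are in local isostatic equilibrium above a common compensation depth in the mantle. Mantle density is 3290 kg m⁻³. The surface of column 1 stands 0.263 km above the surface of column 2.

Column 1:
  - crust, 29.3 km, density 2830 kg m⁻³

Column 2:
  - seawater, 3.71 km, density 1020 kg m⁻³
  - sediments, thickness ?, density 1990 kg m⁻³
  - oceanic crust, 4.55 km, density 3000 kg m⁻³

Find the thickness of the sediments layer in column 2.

Take the compensation level at the base of the deeper column (depth z_c below the surface of column 1) and equate Σ ρ_i t_i down to z_c; mantle fills any gap and the z_c terms cancel.
Column 1: 29.3×2830 + (z_c − 29.3)×3290
Column 2: 0.263×0 + 3.71×1020 + x×1990 + 4.55×3000 + (z_c − 0.263 − 8.26 − x)×3290
The z_c×3290 term appears on both sides and cancels. Collect the known terms of each column as K = Σ(ρt)_known − 3290 × (depth of known layers): K_1 = 82919 − 3290×29.3 = −13478; K_2 = 17434.2 − 3290×(0.263 + 8.26) = −10606.47.
Balance: K_1 = K_2 − x×(3290 − 1990), so x = (K_2 − K_1)/(3290 − 1990) = 2871.53/1300 = 2.21 km.

2.21 km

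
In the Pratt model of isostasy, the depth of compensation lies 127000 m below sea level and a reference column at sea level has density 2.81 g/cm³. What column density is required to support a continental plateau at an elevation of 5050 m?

2.7 g/cm³

Pratt balance: ρ_ref D = ρ (D + h).
ρ = ρ_ref D/(D + h) = 2.81 × 127000 m/(127000 m + 5050 m) = 2.7 g/cm³.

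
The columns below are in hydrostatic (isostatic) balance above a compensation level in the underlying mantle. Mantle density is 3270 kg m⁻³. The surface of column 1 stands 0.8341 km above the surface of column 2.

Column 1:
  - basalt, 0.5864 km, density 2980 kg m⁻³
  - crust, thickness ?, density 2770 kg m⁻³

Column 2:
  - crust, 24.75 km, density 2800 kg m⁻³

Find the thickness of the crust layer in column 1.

Take the compensation level at the base of the deeper column (depth z_c below the surface of column 1) and equate Σ ρ_i t_i down to z_c; mantle fills any gap and the z_c terms cancel.
Column 1: 0.5864×2980 + x×2770 + (z_c − 0.5864 − x)×3270
Column 2: 0.8341×0 + 24.75×2800 + (z_c − 0.8341 − 24.75)×3270
The z_c×3270 term appears on both sides and cancels. Collect the known terms of each column as K = Σ(ρt)_known − 3270 × (depth of known layers): K_1 = 1747.472 − 3270×0.5864 = −170.056; K_2 = 69300 − 3270×(0.8341 + 24.75) = −14360.007.
Balance: K_1 − x×(3270 − 2770) = K_2, so x = (K_1 − K_2)/(3270 − 2770) = 14190/500 = 28.4 km.

28.4 km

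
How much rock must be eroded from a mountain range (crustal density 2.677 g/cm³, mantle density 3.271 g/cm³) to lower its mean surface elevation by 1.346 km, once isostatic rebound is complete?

Net drop Δ = e − u = e − e ρ_c/ρ_m = e (ρ_m − ρ_c)/ρ_m.
e = Δ ρ_m/(ρ_m − ρ_c) = 1.346 km × 3.271/0.594 = 7.41 km.

7.41 km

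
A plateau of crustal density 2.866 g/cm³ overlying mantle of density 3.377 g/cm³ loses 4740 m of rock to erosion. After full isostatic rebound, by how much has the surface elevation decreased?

717 m

Rebound u = e ρ_c/ρ_m = 4740 m × 2.866/3.377 = 4023 m.
Net surface drop = e − u = 4740 m − 4023 m = e (ρ_m − ρ_c)/ρ_m = 717 m.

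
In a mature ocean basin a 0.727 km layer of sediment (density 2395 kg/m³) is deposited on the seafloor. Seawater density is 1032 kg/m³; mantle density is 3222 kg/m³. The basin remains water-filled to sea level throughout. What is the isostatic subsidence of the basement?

Submarine loading: the sediment displaces seawater, and the subsidence is in turn flooded, so s (ρ_m − ρ_w) = t (ρ_sed − ρ_w).
s = 0.727 km × (2395 − 1032) / (3222 − 1032) = 0.452 km.

0.452 km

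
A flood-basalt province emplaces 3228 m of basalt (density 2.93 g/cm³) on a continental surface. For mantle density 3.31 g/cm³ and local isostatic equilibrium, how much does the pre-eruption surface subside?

2860 m

Subaerial loading: s = t ρ_load / ρ_m.
s = 3228 m × 2.93/3.31 = 2860 m.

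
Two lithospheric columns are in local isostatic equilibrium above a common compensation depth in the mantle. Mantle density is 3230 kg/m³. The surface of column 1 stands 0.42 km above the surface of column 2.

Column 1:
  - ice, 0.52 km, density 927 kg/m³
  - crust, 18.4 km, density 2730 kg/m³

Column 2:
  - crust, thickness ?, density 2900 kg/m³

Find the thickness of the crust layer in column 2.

27.4 km

Take the compensation level at the base of the deeper column (depth z_c below the surface of column 1) and equate Σ ρ_i t_i down to z_c; mantle fills any gap and the z_c terms cancel.
Column 1: 0.52×927 + 18.4×2730 + (z_c − 18.92)×3230
Column 2: 0.42×0 + x×2900 + (z_c − 0.42 − 0 − x)×3230
The z_c×3230 term appears on both sides and cancels. Collect the known terms of each column as K = Σ(ρt)_known − 3230 × (depth of known layers): K_1 = 50714.04 − 3230×18.92 = −10397.56; K_2 = 0 − 3230×(0.42 + 0) = −1356.6.
Balance: K_1 = K_2 − x×(3230 − 2900), so x = (K_2 − K_1)/(3230 − 2900) = 9040.96/330 = 27.4 km.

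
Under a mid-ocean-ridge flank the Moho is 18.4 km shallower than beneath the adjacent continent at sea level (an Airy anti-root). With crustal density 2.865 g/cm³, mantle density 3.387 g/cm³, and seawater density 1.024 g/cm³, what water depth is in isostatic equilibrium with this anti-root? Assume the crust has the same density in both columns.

5.22 km

Replacing a thickness d of crust by seawater at the top must be balanced by replacing crust with mantle at the base: d (ρ_c − ρ_w) = a (ρ_m − ρ_c).
d = a (ρ_m − ρ_c)/(ρ_c − ρ_w) = 18.4 km × 0.522/1.841 = 5.22 km.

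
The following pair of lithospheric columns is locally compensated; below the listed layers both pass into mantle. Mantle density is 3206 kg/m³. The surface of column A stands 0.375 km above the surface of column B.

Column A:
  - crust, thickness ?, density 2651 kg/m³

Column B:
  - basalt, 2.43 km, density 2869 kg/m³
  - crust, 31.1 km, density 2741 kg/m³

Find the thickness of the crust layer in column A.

29.7 km

Take the compensation level at the base of the deeper column (depth z_c below the surface of column A) and equate Σ ρ_i t_i down to z_c; mantle fills any gap and the z_c terms cancel.
Column A: x×2651 + (z_c − 0 − x)×3206
Column B: 0.375×0 + 2.43×2869 + 31.1×2741 + (z_c − 0.375 − 33.53)×3206
The z_c×3206 term appears on both sides and cancels. Collect the known terms of each column as K = Σ(ρt)_known − 3206 × (depth of known layers): K_A = 0 − 3206×0 = 0; K_B = 92216.77 − 3206×(0.375 + 33.53) = −16482.66.
Balance: K_A − x×(3206 − 2651) = K_B, so x = (K_A − K_B)/(3206 − 2651) = 16482.7/555 = 29.7 km.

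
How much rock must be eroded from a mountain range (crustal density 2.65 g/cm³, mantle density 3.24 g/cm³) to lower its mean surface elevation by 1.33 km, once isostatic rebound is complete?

7.3 km

Net drop Δ = e − u = e − e ρ_c/ρ_m = e (ρ_m − ρ_c)/ρ_m.
e = Δ ρ_m/(ρ_m − ρ_c) = 1.33 km × 3.24/0.59 = 7.3 km.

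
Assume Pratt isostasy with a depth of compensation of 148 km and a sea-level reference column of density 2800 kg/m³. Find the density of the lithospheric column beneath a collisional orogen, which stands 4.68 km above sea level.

2710 kg/m³

Pratt balance: ρ_ref D = ρ (D + h).
ρ = ρ_ref D/(D + h) = 2800 × 148 km/(148 km + 4.68 km) = 2710 kg/m³.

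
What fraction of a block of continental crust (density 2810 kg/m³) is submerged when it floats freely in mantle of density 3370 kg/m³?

Submerged fraction = ρ_obj/ρ_fluid = 2810/3370 = 83.4%.

83.4%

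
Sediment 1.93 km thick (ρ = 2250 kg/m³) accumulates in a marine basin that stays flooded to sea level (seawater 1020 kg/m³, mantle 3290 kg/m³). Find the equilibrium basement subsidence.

1.05 km

Submarine loading: the sediment displaces seawater, and the subsidence is in turn flooded, so s (ρ_m − ρ_w) = t (ρ_sed − ρ_w).
s = 1.93 km × (2250 − 1020) / (3290 − 1020) = 1.05 km.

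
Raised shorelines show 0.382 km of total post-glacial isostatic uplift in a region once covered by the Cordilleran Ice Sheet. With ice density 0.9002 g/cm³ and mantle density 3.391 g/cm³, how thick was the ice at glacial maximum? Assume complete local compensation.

1.44 km

u = t ρ_ice/ρ_m → t = u ρ_m/ρ_ice = 0.382 km × 3.391/0.9002 = 1.44 km.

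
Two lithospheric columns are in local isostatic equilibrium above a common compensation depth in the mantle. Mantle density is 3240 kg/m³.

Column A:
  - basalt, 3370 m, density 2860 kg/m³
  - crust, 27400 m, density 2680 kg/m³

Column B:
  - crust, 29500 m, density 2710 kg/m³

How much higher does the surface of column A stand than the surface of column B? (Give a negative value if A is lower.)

For any compensation level in the mantle, the mantle terms cancel and isostasy reduces to e = (Σt_A − Σt_B) − (Σ(ρt)_A − Σ(ρt)_B) / ρ_m.
Σt_A = 30770 m; Σt_B = 29500 m; Σ(ρt)_A = 83070200; Σ(ρt)_B = 79945000 (in m·kg/m³).
e = (30770 − 29500) − (83070200 − 79945000) / 3240 = 305 m.

305 m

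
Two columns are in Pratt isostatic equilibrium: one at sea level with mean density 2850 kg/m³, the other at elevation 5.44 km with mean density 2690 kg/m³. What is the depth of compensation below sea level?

91.5 km

ρ_ref D = ρ (D + h) → D (ρ_ref − ρ) = ρ h.
D = ρ h/(ρ_ref − ρ) = 2690 × 5.44 km/(2850 − 2690) = 91.5 km.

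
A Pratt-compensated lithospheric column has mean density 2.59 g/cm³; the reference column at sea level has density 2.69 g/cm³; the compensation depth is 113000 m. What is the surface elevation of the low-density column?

4360 m

ρ_ref D = ρ (D + h) → h = D (ρ_ref − ρ)/ρ.
h = 113000 m × (2.69 − 2.59)/2.59 = 4360 m.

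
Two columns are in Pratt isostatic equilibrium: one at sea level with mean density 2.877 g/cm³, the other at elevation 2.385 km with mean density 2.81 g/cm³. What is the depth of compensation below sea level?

ρ_ref D = ρ (D + h) → D (ρ_ref − ρ) = ρ h.
D = ρ h/(ρ_ref − ρ) = 2.81 × 2.385 km/(2.877 − 2.81) = 100 km.

100 km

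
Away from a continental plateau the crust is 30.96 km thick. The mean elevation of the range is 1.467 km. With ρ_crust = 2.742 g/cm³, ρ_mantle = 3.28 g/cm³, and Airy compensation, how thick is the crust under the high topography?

39.9 km

Root depth r = h ρ_c / (ρ_m − ρ_c) = 1.467 km × 2.742 / 0.538 = 7.477 km.
Total thickness = T + h + r = 30.96 km + 1.467 km + 7.477 km = 39.9 km.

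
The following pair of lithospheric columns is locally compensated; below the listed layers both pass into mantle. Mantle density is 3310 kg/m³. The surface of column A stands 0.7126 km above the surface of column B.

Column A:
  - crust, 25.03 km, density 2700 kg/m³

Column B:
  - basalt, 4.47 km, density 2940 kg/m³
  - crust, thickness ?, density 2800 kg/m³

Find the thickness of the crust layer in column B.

22.1 km

Take the compensation level at the base of the deeper column (depth z_c below the surface of column A) and equate Σ ρ_i t_i down to z_c; mantle fills any gap and the z_c terms cancel.
Column A: 25.03×2700 + (z_c − 25.03)×3310
Column B: 0.7126×0 + 4.47×2940 + x×2800 + (z_c − 0.7126 − 4.47 − x)×3310
The z_c×3310 term appears on both sides and cancels. Collect the known terms of each column as K = Σ(ρt)_known − 3310 × (depth of known layers): K_A = 67581 − 3310×25.03 = −15268.3; K_B = 13141.8 − 3310×(0.7126 + 4.47) = −4012.606.
Balance: K_A = K_B − x×(3310 − 2800), so x = (K_B − K_A)/(3310 − 2800) = 11255.7/510 = 22.1 km.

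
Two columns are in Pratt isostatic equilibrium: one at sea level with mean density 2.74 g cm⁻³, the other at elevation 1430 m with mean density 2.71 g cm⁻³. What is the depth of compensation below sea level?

ρ_ref D = ρ (D + h) → D (ρ_ref − ρ) = ρ h.
D = ρ h/(ρ_ref − ρ) = 2.71 × 1430 m/(2.74 − 2.71) = 129000 m.

129000 m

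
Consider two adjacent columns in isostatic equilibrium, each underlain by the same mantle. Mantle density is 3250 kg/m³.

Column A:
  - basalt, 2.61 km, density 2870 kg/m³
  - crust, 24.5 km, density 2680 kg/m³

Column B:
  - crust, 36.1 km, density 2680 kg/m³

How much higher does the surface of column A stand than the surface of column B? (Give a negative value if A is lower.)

−1.73 km

For any compensation level in the mantle, the mantle terms cancel and isostasy reduces to e = (Σt_A − Σt_B) − (Σ(ρt)_A − Σ(ρt)_B) / ρ_m.
Σt_A = 27.11 km; Σt_B = 36.1 km; Σ(ρt)_A = 73150.7; Σ(ρt)_B = 96748 (in km·kg/m³).
e = (27.11 − 36.1) − (73150.7 − 96748) / 3250 = −1.73 km.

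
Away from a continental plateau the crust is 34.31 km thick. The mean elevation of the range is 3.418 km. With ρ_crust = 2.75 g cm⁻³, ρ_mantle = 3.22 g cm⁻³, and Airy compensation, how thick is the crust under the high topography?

57.7 km

Root depth r = h ρ_c / (ρ_m − ρ_c) = 3.418 km × 2.75 / 0.47 = 20 km.
Total thickness = T + h + r = 34.31 km + 3.418 km + 20 km = 57.7 km.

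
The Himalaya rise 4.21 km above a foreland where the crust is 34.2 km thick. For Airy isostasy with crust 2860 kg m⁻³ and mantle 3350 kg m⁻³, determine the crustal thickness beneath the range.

Root depth r = h ρ_c / (ρ_m − ρ_c) = 4.21 km × 2860 / 490 = 24.57 km.
Total thickness = T + h + r = 34.2 km + 4.21 km + 24.57 km = 63 km.

63 km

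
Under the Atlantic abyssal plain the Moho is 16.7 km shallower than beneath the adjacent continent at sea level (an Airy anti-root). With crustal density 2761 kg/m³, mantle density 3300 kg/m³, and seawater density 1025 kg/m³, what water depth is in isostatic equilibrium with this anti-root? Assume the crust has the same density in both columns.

Replacing a thickness d of crust by seawater at the top must be balanced by replacing crust with mantle at the base: d (ρ_c − ρ_w) = a (ρ_m − ρ_c).
d = a (ρ_m − ρ_c)/(ρ_c − ρ_w) = 16.7 km × 539/1736 = 5.19 km.

5.19 km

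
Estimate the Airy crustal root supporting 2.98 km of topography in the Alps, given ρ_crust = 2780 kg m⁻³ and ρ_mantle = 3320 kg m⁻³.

15.3 km

By Archimedes' principle applied to the lithosphere: the weight of the topography is balanced by the buoyancy of the root, ρ_c h = (ρ_m − ρ_c) r.
r = h · ρ_c / (ρ_m − ρ_c) = 2.98 km × 2780 / (3320 − 2780) = 15.3 km.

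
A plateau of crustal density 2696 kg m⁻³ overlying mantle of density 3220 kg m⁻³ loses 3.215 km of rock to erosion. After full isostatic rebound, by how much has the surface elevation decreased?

0.523 km

Rebound u = e ρ_c/ρ_m = 3.215 km × 2696/3220 = 2.692 km.
Net surface drop = e − u = 3.215 km − 2.692 km = e (ρ_m − ρ_c)/ρ_m = 0.523 km.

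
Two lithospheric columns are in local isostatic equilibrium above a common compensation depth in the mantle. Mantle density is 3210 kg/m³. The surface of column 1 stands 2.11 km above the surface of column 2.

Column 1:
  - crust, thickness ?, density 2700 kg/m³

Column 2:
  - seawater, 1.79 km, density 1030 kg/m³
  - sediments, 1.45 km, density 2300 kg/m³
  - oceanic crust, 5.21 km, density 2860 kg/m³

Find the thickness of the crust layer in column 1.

27.1 km

Take the compensation level at the base of the deeper column (depth z_c below the surface of column 1) and equate Σ ρ_i t_i down to z_c; mantle fills any gap and the z_c terms cancel.
Column 1: x×2700 + (z_c − 0 − x)×3210
Column 2: 2.11×0 + 1.79×1030 + 1.45×2300 + 5.21×2860 + (z_c − 2.11 − 8.45)×3210
The z_c×3210 term appears on both sides and cancels. Collect the known terms of each column as K = Σ(ρt)_known − 3210 × (depth of known layers): K_1 = 0 − 3210×0 = 0; K_2 = 20079.3 − 3210×(2.11 + 8.45) = −13818.3.
Balance: K_1 − x×(3210 − 2700) = K_2, so x = (K_1 − K_2)/(3210 − 2700) = 13818.3/510 = 27.1 km.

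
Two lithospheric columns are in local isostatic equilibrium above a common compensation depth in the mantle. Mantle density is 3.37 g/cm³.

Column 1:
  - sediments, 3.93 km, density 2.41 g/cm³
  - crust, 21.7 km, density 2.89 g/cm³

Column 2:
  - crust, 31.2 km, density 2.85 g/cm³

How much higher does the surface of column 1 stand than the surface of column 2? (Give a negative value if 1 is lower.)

For any compensation level in the mantle, the mantle terms cancel and isostasy reduces to e = (Σt_1 − Σt_2) − (Σ(ρt)_1 − Σ(ρt)_2) / ρ_m.
Σt_1 = 25.63 km; Σt_2 = 31.2 km; Σ(ρt)_1 = 72.1843; Σ(ρt)_2 = 88.92 (in km·g/cm³).
e = (25.63 − 31.2) − (72.1843 − 88.92) / 3.37 = −0.604 km.

−0.604 km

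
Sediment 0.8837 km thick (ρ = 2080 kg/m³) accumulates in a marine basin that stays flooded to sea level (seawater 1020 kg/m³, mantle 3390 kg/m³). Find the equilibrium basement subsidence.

Submarine loading: the sediment displaces seawater, and the subsidence is in turn flooded, so s (ρ_m − ρ_w) = t (ρ_sed − ρ_w).
s = 0.8837 km × (2080 − 1020) / (3390 − 1020) = 0.395 km.

0.395 km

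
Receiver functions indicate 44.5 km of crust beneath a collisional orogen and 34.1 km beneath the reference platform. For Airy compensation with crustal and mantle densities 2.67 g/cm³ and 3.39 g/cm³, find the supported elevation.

2.21 km

Excess crust Δ = 44.5 km − 34.1 km = 10.4 km, split between elevation h and root r with h + r = Δ.
Airy balance ρ_c h = (ρ_m − ρ_c) r gives r = h ρ_c/(ρ_m − ρ_c), so h (1 + ρ_c/(ρ_m − ρ_c)) = Δ, i.e. h = Δ (ρ_m − ρ_c)/ρ_m.
h = 10.4 km × 0.72/3.39 = 2.21 km.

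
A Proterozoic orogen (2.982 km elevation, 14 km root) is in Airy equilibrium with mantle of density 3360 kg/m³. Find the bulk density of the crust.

ρ_c h = (ρ_m − ρ_c) r → ρ_c (h + r) = ρ_m r → ρ_c = ρ_m r / (h + r).
ρ_c = 3360 × 14 km / (2.982 km + 14 km) = 2770 kg/m³.

2770 kg/m³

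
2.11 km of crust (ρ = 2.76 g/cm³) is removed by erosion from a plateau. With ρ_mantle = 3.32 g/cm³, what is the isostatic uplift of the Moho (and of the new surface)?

Unloading: uplift u = e ρ_c/ρ_m = 2.11 km × 2.76/3.32 = 1.75 km.

1.75 km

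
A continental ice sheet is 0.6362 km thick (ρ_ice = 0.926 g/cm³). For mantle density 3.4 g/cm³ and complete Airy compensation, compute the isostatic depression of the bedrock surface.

For local isostatic compensation: the ice load ρ_ice t is balanced by mantle displaced below, ρ_m s.
s = t ρ_ice / ρ_m = 0.6362 km × 0.926/3.4 = 0.173 km.

0.173 km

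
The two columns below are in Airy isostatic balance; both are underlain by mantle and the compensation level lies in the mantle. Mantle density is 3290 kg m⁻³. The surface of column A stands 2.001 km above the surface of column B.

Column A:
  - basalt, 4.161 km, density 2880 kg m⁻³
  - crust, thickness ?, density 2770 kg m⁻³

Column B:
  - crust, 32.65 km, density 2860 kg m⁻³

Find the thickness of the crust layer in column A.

Take the compensation level at the base of the deeper column (depth z_c below the surface of column A) and equate Σ ρ_i t_i down to z_c; mantle fills any gap and the z_c terms cancel.
Column A: 4.161×2880 + x×2770 + (z_c − 4.161 − x)×3290
Column B: 2.001×0 + 32.65×2860 + (z_c − 2.001 − 32.65)×3290
The z_c×3290 term appears on both sides and cancels. Collect the known terms of each column as K = Σ(ρt)_known − 3290 × (depth of known layers): K_A = 11983.68 − 3290×4.161 = −1706.01; K_B = 93379 − 3290×(2.001 + 32.65) = −20622.79.
Balance: K_A − x×(3290 − 2770) = K_B, so x = (K_A − K_B)/(3290 − 2770) = 18916.8/520 = 36.4 km.

36.4 km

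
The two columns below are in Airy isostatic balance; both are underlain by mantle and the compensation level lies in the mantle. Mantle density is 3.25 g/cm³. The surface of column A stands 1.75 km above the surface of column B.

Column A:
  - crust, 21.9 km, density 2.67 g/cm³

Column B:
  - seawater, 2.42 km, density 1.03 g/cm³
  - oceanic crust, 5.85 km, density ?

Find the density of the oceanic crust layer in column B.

Take the compensation level at the base of the deeper column (depth z_c below the surface of column A) and equate Σ ρ_i t_i down to z_c; mantle fills any gap and the z_c terms cancel.
Column A: 21.9×2.67 + (z_c − 21.9)×3.25
Column B: 1.75×0 + 2.42×1.03 + 5.85×ρ + (z_c − 1.75 − 8.27)×3.25
The z_c×3.25 term appears on both sides and cancels. Collect the known terms of each column as K = Σ(ρt)_known − 3.25 × (depth of known layers): K_A = 58.473 − 3.25×21.9 = −12.702; K_B = 2.4926 − 3.25×(1.75 + 8.27) = −30.0724.
Balance: K_A = K_B + 5.85×ρ, so ρ = (K_A − K_B)/5.85 = 17.3704/5.85 = 2.97 g/cm³.

2.97 g/cm³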